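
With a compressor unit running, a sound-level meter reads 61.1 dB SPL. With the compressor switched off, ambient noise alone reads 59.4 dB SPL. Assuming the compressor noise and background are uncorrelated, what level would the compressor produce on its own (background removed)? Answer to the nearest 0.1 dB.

Background correction is a power subtraction:
L_src = 10·log₁₀(10^(61.1/10) − 10^(59.4/10)) = 10·log₁₀(417300) = 56.2 dB SPL.

56.2 dB SPL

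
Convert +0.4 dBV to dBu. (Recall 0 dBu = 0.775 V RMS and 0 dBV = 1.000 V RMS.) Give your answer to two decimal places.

The offset between the scales is 20·log₁₀(0.775/1.000) = −2.214 dB.
So dBu = +0.4 + 2.214 = +2.61 dBu.

+2.61 dBu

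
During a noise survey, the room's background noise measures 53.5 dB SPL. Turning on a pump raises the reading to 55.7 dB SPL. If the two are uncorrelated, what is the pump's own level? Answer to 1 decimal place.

Subtract intensities: L_src = 10·log₁₀(10^(L_total/10) − 10^(L_bg/10)).
L_src = 10·log₁₀(10^(55.7/10) − 10^(53.5/10)) = 10·log₁₀(147700) = 51.7 dB SPL.

51.7 dB SPL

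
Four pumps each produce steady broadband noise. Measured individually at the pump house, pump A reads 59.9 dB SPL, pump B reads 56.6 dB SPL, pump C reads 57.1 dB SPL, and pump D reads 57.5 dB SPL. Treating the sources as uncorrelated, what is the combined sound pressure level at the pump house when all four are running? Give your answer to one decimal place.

Uncorrelated sources add in intensity (power), not in dB.
L_total = 10·log₁₀(10^(59.9/10) + 10^(56.6/10) + 10^(57.1/10) + 10^(57.5/10)) = 10·log₁₀(2510000) = 64.0 dB SPL.

64.0 dB SPL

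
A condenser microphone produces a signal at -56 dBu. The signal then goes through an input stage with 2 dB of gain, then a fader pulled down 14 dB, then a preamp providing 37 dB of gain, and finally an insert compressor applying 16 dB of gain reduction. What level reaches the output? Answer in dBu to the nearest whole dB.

-47 dBu

Gain stages sum in dB:
-56 + 2 − 14 + 37 − 16 = -47 dBu.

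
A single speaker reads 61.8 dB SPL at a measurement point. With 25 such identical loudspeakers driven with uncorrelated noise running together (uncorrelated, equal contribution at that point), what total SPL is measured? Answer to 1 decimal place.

25 equal incoherent sources raise the level by 10·log₁₀(25) = 13.98 dB.
L_total = 61.8 + 13.98 = 75.8 dB SPL.

75.8 dB SPL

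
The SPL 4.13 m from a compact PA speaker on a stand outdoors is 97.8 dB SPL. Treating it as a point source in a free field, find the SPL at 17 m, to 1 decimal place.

85.5 dB SPL

Free-field point source: level drops by 20·log₁₀ of the distance ratio.
ΔL = −20·log₁₀(17/4.13) = -12.29 dB, so L₂ = 97.8 + (-12.29) = 85.5 dB SPL.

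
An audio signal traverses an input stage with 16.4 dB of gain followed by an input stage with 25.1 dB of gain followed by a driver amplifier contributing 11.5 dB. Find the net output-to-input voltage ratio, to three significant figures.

447

Net gain = 16.4 + 25.1 + 11.5 = 53.0 dB.
Voltage ratio = 10^(53.0/20) = 447.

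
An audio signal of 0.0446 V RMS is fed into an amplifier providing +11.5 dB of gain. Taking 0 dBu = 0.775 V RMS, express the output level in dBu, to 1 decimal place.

-13.3 dBu

Input level: 20·log₁₀(0.0446/0.775) = -24.80 dBu.
Output: -24.80 + 11.5 = -13.3 dBu.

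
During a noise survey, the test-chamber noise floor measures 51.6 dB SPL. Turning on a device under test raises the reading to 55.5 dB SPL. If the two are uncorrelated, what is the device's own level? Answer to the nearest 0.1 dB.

53.2 dB SPL

Subtract intensities: L_src = 10·log₁₀(10^(L_total/10) − 10^(L_bg/10)).
L_src = 10·log₁₀(10^(55.5/10) − 10^(51.6/10)) = 10·log₁₀(210300) = 53.2 dB SPL.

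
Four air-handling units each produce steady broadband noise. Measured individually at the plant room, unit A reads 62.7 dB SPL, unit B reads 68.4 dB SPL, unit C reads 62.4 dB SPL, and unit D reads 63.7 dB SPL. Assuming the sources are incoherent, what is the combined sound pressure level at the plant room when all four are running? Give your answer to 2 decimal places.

71.09 dB SPL

Uncorrelated sources add in intensity (power), not in dB.
L_total = 10·log₁₀(10^(62.7/10) + 10^(68.4/10) + 10^(62.4/10) + 10^(63.7/10)) = 10·log₁₀(12860000) = 71.09 dB SPL.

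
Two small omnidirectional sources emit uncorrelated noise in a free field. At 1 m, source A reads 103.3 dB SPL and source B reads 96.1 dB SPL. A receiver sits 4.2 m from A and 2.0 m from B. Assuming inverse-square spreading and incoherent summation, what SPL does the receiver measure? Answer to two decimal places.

93.48 dB SPL

At the listener: L_A = 103.3 − 20·log₁₀(4.2) = 90.835 dB; L_B = 96.1 − 20·log₁₀(2.0) = 90.079 dB.
Combined: 10·log₁₀(10^(90.835/10)+10^(90.079/10)) = 93.48 dB SPL.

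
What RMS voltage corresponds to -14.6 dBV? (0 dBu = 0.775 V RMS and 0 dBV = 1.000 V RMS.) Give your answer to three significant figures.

0.186 V

V = 1.000 V × 10^(-14.6/20).
= 1.000 × 0.1862 = 0.186 V.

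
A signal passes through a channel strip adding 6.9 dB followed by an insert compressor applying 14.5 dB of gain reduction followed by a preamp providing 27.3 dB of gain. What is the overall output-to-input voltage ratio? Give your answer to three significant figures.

Net gain = 6.9 + (−14.5) + 27.3 = 19.7 dB.
Voltage ratio = 10^(19.7/20) = 9.66.

9.66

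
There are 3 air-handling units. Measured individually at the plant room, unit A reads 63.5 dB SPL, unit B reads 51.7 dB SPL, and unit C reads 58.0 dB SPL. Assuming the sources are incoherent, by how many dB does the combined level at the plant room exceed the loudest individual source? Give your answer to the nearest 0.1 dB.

Incoherent sources sum as intensities:
L_total = 10·log₁₀(10^(63.5/10) + 10^(51.7/10) + 10^(58.0/10)) = 64.80 dB SPL.
Excess over the loudest (63.5 dB): 64.80 − 63.5 = 1.3 dB.

1.3 dB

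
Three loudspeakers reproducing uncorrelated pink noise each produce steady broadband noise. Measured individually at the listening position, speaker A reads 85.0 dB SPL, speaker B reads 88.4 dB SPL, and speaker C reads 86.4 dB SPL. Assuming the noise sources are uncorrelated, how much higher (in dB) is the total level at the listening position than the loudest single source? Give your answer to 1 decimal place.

3.2 dB

Incoherent sources sum as intensities:
L_total = 10·log₁₀(10^(85.0/10) + 10^(88.4/10) + 10^(86.4/10)) = 91.60 dB SPL.
Excess over the loudest (88.4 dB): 91.60 − 88.4 = 3.2 dB.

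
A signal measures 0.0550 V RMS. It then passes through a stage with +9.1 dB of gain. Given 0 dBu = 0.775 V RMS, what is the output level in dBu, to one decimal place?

-13.9 dBu

Input level: 20·log₁₀(0.0550/0.775) = -22.98 dBu.
Output: -22.98 + 9.1 = -13.9 dBu.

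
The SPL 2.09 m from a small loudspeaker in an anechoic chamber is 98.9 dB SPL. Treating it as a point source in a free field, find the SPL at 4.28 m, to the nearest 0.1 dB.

For a point source in a free field, ΔL = −20·log₁₀(d₂/d₁).
ΔL = −20·log₁₀(4.28/2.09) = -6.23 dB, so L₂ = 98.9 + (-6.23) = 92.7 dB SPL.

92.7 dB SPL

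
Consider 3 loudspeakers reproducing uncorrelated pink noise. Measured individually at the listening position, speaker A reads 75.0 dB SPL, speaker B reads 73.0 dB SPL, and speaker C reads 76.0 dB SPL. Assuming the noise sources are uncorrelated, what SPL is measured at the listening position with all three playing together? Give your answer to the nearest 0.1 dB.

Incoherent sources sum as intensities:
L_total = 10·log₁₀(10^(75.0/10) + 10^(73.0/10) + 10^(76.0/10)) = 10·log₁₀(91390000) = 79.6 dB SPL.

79.6 dB SPL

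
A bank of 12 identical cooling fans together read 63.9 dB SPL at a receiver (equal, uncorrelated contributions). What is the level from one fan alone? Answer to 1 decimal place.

53.1 dB SPL

12 equal incoherent sources add 10·log₁₀(12) = 10.79 dB over one source.
L_one = 63.9 − 10.79 = 53.1 dB SPL.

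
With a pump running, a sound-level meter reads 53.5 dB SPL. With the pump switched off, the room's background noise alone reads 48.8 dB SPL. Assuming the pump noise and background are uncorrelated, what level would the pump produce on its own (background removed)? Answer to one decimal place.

51.7 dB SPL

Background correction is a power subtraction:
L_src = 10·log₁₀(10^(53.5/10) − 10^(48.8/10)) = 10·log₁₀(148000) = 51.7 dB SPL.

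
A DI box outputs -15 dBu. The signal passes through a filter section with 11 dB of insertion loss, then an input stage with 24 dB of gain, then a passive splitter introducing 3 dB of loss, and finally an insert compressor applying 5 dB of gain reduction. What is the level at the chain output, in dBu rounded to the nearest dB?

Gain stages sum in dB:
-15 − 11 + 24 − 3 − 5 = -10 dBu.

-10 dBu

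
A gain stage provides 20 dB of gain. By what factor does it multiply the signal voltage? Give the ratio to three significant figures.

Voltage ratio = 10^(dB/20).
10^(20/20) = 10^(1.000) = 10.0.

10.0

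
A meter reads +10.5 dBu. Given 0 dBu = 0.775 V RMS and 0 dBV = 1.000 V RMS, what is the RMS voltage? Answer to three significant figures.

2.60 V

V = 0.775 V × 10^(+10.5/20).
= 0.775 × 3.350 = 2.60 V.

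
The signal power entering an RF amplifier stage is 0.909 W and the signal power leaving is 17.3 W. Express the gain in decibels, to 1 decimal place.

12.8 dB

Power is a power quantity, so gain = 10·log₁₀(P_out/P_in).
10·log₁₀(17.3/0.909) = 10·log₁₀(19.03) = 12.8 dB.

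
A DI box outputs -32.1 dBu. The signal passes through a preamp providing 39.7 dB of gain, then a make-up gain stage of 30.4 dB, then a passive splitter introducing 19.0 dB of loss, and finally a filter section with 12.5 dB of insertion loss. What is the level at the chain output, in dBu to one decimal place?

+6.5 dBu

Gain stages sum in dB:
-32.1 + 39.7 + 30.4 − 19.0 − 12.5 = +6.5 dBu.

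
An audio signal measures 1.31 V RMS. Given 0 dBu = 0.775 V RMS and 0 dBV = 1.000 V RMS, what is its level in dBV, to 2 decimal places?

+2.35 dBV

dBV = 20·log₁₀(V / 1.000 V).
20·log₁₀(1.31/1.000) = +2.35 dBV.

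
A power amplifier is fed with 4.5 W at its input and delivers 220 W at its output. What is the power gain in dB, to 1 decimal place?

For a power ratio, dB = 10·log₁₀(P₂/P₁).
10·log₁₀(220/4.5) = 10·log₁₀(48.89) = 16.9 dB.

16.9 dB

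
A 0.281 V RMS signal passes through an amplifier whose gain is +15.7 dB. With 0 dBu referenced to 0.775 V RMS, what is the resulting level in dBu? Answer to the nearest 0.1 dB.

Input level: 20·log₁₀(0.281/0.775) = -8.81 dBu.
Output: -8.81 + 15.7 = +6.9 dBu.

+6.9 dBu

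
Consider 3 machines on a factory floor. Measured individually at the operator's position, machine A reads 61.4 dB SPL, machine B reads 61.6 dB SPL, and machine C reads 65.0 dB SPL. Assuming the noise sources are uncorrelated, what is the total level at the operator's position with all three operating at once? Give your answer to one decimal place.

Uncorrelated sources add in intensity (power), not in dB.
L_total = 10·log₁₀(10^(61.4/10) + 10^(61.6/10) + 10^(65.0/10)) = 10·log₁₀(5988000) = 67.8 dB SPL.

67.8 dB SPL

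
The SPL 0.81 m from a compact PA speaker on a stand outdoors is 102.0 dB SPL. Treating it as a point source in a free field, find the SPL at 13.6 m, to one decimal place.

77.5 dB SPL

Free-field point source: level drops by 20·log₁₀ of the distance ratio.
ΔL = −20·log₁₀(13.6/0.81) = -24.50 dB, so L₂ = 102.0 + (-24.50) = 77.5 dB SPL.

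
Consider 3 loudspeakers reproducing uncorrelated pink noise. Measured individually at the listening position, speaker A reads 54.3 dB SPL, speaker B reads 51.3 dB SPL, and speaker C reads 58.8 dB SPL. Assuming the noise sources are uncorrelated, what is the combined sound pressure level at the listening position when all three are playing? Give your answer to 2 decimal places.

60.65 dB SPL

Add the sources as powers (linear), then convert back to dB:
L_total = 10·log₁₀(10^(54.3/10) + 10^(51.3/10) + 10^(58.8/10)) = 10·log₁₀(1163000) = 60.65 dB SPL.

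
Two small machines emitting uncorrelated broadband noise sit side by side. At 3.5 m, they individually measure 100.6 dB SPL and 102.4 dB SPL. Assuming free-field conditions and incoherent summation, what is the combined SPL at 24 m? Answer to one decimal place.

87.9 dB SPL

Combined at 3.5 m: 10·log₁₀(10^(100.6/10)+10^(102.4/10)) = 104.60 dB SPL.
Then apply −20·log₁₀(24/3.5) = -16.72 dB → 87.9 dB SPL.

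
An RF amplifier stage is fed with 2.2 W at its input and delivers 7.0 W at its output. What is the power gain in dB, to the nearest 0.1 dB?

Power ratio → dB uses the 10·log₁₀ form:
10·log₁₀(7.0/2.2) = 10·log₁₀(3.182) = 5.0 dB.

5.0 dB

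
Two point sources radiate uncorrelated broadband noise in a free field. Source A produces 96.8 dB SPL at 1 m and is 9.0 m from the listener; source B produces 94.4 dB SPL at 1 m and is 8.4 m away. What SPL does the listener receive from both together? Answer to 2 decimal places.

At the listener: L_A = 96.8 − 20·log₁₀(9.0) = 77.715 dB; L_B = 94.4 − 20·log₁₀(8.4) = 75.914 dB.
Combined: 10·log₁₀(10^(77.715/10)+10^(75.914/10)) = 79.92 dB SPL.

79.92 dB SPL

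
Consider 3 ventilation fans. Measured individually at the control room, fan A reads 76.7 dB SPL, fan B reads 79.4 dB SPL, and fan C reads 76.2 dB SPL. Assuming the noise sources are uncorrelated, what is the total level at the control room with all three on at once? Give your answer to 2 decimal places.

82.44 dB SPL

Add the sources as powers (linear), then convert back to dB:
L_total = 10·log₁₀(10^(76.7/10) + 10^(79.4/10) + 10^(76.2/10)) = 10·log₁₀(175600000) = 82.44 dB SPL.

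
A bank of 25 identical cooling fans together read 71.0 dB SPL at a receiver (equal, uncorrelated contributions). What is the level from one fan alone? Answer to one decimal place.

57.0 dB SPL

25 equal incoherent sources add 10·log₁₀(25) = 13.98 dB over one source.
L_one = 71.0 − 13.98 = 57.0 dB SPL.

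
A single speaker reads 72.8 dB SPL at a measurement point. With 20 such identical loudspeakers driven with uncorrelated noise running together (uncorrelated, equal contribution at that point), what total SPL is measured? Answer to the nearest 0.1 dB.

20 equal incoherent sources raise the level by 10·log₁₀(20) = 13.01 dB.
L_total = 72.8 + 13.01 = 85.8 dB SPL.

85.8 dB SPL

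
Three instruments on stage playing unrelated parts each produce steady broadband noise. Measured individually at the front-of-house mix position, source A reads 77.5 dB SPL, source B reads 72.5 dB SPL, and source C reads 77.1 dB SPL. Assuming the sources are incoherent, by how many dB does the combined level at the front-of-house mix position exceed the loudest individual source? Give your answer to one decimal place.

Incoherent sources sum as intensities:
L_total = 10·log₁₀(10^(77.5/10) + 10^(72.5/10) + 10^(77.1/10)) = 80.98 dB SPL.
Excess over the loudest (77.5 dB): 80.98 − 77.5 = 3.5 dB.

3.5 dB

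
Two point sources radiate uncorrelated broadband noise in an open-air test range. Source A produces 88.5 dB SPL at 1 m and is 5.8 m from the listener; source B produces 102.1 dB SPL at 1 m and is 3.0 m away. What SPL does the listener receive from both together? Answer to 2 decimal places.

At the listener: L_A = 88.5 − 20·log₁₀(5.8) = 73.231 dB; L_B = 102.1 − 20·log₁₀(3.0) = 92.558 dB.
Combined: 10·log₁₀(10^(73.231/10)+10^(92.558/10)) = 92.61 dB SPL.

92.61 dB SPL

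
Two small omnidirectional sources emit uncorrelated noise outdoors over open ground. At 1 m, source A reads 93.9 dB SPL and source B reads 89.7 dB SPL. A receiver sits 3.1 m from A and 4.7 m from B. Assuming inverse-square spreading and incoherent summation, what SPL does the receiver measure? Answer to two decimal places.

At the listener: L_A = 93.9 − 20·log₁₀(3.1) = 84.073 dB; L_B = 89.7 − 20·log₁₀(4.7) = 76.258 dB.
Combined: 10·log₁₀(10^(84.073/10)+10^(76.258/10)) = 84.74 dB SPL.

84.74 dB SPL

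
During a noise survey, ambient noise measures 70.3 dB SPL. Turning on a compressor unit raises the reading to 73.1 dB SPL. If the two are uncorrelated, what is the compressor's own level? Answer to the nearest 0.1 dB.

Remove the background by subtracting linear intensities:
L_src = 10·log₁₀(10^(73.1/10) − 10^(70.3/10)) = 10·log₁₀(9702000) = 69.9 dB SPL.

69.9 dB SPL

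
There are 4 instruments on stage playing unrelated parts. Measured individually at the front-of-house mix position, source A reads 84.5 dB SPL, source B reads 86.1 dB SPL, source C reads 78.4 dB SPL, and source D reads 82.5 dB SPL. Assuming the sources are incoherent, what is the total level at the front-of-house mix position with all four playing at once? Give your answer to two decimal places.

Uncorrelated sources add in intensity (power), not in dB.
L_total = 10·log₁₀(10^(84.5/10) + 10^(86.1/10) + 10^(78.4/10) + 10^(82.5/10)) = 10·log₁₀(936200000) = 89.71 dB SPL.

89.71 dB SPL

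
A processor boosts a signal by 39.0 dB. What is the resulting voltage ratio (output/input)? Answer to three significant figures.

89.1

Voltage ratio = 10^(dB/20).
10^(39.0/20) = 10^(1.950) = 89.1.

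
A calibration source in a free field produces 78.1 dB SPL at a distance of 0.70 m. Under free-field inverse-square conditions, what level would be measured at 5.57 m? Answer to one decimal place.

60.1 dB SPL

For a point source in a free field, ΔL = −20·log₁₀(d₂/d₁).
ΔL = −20·log₁₀(5.57/0.70) = -18.02 dB, so L₂ = 78.1 + (-18.02) = 60.1 dB SPL.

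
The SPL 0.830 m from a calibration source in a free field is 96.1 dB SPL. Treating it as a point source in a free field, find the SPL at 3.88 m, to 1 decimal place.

Inverse-square spreading gives ΔL = −20·log₁₀(d₂/d₁).
ΔL = −20·log₁₀(3.88/0.830) = -13.40 dB, so L₂ = 96.1 + (-13.40) = 82.7 dB SPL.

82.7 dB SPL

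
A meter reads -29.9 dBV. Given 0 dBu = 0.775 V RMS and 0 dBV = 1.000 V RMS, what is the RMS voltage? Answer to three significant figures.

0.0320 V

V = 1.000 V × 10^(-29.9/20).
= 1.000 × 0.03199 = 0.0320 V.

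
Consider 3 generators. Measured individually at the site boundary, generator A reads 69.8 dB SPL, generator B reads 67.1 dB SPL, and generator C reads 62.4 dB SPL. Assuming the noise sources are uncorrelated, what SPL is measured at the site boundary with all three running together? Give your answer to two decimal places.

72.15 dB SPL

Add the sources as powers (linear), then convert back to dB:
L_total = 10·log₁₀(10^(69.8/10) + 10^(67.1/10) + 10^(62.4/10)) = 10·log₁₀(16420000) = 72.15 dB SPL.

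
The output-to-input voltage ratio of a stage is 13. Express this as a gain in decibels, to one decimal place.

22.3 dB

Voltage is an amplitude quantity, so gain = 20·log₁₀(V_out/V_in).
20·log₁₀(13) = 22.3 dB.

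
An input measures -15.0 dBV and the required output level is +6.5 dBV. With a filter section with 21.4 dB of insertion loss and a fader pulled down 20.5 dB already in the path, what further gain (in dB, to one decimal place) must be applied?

63.4 dB

The required make-up gain is the shortfall in the dB sum.
G = +6.5 − (-15.0) + 21.4 + 20.5 = 63.4 dB.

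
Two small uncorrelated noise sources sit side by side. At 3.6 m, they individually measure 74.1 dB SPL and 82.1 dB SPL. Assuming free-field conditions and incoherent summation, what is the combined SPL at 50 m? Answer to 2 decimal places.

Combined at 3.6 m: 10·log₁₀(10^(74.1/10)+10^(82.1/10)) = 82.739 dB SPL.
Then apply −20·log₁₀(50/3.6) = -22.853 dB → 59.89 dB SPL.

59.89 dB SPL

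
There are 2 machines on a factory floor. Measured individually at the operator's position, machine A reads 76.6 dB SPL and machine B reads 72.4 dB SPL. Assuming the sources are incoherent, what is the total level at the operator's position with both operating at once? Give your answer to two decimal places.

78.00 dB SPL

Uncorrelated sources add in intensity (power), not in dB.
L_total = 10·log₁₀(10^(76.6/10) + 10^(72.4/10)) = 10·log₁₀(63090000) = 78.00 dB SPL.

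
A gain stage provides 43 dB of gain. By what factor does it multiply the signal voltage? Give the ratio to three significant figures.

Voltage ratio = 10^(dB/20).
10^(43/20) = 10^(2.150) = 141.

141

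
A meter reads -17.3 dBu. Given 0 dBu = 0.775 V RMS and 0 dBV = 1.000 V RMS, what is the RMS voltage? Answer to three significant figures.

0.106 V

V = 0.775 V × 10^(-17.3/20).
= 0.775 × 0.1365 = 0.106 V.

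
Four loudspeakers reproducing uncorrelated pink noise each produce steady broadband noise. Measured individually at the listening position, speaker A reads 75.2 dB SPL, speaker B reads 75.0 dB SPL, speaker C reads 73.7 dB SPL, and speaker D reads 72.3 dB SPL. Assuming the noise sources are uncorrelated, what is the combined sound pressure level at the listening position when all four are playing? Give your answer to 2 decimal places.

80.22 dB SPL

Uncorrelated sources add in intensity (power), not in dB.
L_total = 10·log₁₀(10^(75.2/10) + 10^(75.0/10) + 10^(73.7/10) + 10^(72.3/10)) = 10·log₁₀(105200000) = 80.22 dB SPL.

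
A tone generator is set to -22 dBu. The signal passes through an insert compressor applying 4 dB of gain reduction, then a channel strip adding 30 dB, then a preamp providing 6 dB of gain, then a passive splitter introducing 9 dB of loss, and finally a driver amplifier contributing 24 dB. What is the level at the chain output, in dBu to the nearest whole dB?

+25 dBu

Gain stages sum in dB:
-22 − 4 + 30 + 6 − 9 + 24 = +25 dBu.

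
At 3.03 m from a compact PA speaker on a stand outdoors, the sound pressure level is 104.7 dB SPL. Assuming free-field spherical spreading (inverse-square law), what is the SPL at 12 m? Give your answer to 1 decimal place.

For a point source in a free field, ΔL = −20·log₁₀(d₂/d₁).
ΔL = −20·log₁₀(12/3.03) = -11.95 dB, so L₂ = 104.7 + (-11.95) = 92.7 dB SPL.

92.7 dB SPL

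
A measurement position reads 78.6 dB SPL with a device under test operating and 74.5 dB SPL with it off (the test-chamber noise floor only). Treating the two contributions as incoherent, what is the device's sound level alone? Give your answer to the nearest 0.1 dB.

76.5 dB SPL

Subtract intensities: L_src = 10·log₁₀(10^(L_total/10) − 10^(L_bg/10)).
L_src = 10·log₁₀(10^(78.6/10) − 10^(74.5/10)) = 10·log₁₀(44260000) = 76.5 dB SPL.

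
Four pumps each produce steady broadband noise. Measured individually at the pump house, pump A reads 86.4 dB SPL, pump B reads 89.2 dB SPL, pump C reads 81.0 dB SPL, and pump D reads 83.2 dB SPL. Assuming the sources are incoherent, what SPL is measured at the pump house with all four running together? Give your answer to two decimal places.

Incoherent sources sum as intensities:
L_total = 10·log₁₀(10^(86.4/10) + 10^(89.2/10) + 10^(81.0/10) + 10^(83.2/10)) = 10·log₁₀(1603000000) = 92.05 dB SPL.

92.05 dB SPL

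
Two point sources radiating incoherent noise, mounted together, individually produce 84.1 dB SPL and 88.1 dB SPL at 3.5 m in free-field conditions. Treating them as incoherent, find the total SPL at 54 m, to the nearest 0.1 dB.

65.8 dB SPL

Combined at 3.5 m: 10·log₁₀(10^(84.1/10)+10^(88.1/10)) = 89.56 dB SPL.
Then apply −20·log₁₀(54/3.5) = -23.77 dB → 65.8 dB SPL.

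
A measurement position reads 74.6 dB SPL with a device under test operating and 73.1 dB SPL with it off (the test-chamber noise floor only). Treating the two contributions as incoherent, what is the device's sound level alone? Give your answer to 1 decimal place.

69.3 dB SPL

Subtract intensities: L_src = 10·log₁₀(10^(L_total/10) − 10^(L_bg/10)).
L_src = 10·log₁₀(10^(74.6/10) − 10^(73.1/10)) = 10·log₁₀(8423000) = 69.3 dB SPL.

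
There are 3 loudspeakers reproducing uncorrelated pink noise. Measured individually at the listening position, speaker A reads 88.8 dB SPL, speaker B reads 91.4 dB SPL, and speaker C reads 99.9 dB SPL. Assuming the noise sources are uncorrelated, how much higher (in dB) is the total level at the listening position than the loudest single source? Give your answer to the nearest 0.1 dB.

0.9 dB

Add the sources as powers (linear), then convert back to dB:
L_total = 10·log₁₀(10^(88.8/10) + 10^(91.4/10) + 10^(99.9/10)) = 100.76 dB SPL.
Excess over the loudest (99.9 dB): 100.76 − 99.9 = 0.9 dB.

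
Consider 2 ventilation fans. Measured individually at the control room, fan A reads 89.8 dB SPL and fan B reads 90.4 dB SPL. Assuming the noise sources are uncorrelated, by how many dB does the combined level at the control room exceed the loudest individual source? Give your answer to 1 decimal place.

Add the sources as powers (linear), then convert back to dB:
L_total = 10·log₁₀(10^(89.8/10) + 10^(90.4/10)) = 93.12 dB SPL.
Excess over the loudest (90.4 dB): 93.12 − 90.4 = 2.7 dB.

2.7 dB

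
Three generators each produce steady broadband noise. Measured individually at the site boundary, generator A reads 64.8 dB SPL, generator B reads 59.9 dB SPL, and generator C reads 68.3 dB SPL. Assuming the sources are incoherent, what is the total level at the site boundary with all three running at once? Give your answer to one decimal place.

70.3 dB SPL

Uncorrelated sources add in intensity (power), not in dB.
L_total = 10·log₁₀(10^(64.8/10) + 10^(59.9/10) + 10^(68.3/10)) = 10·log₁₀(10760000) = 70.3 dB SPL.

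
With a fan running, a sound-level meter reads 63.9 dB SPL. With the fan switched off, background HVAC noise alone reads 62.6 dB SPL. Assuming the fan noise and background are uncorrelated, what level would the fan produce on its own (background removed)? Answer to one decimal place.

58.0 dB SPL

Background correction is a power subtraction:
L_src = 10·log₁₀(10^(63.9/10) − 10^(62.6/10)) = 10·log₁₀(635000) = 58.0 dB SPL.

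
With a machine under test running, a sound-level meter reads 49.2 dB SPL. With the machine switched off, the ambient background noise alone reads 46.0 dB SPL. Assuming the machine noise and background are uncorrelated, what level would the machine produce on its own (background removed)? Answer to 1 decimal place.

Background correction is a power subtraction:
L_src = 10·log₁₀(10^(49.2/10) − 10^(46.0/10)) = 10·log₁₀(43370) = 46.4 dB SPL.

46.4 dB SPL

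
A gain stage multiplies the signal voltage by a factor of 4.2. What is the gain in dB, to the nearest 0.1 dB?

Voltage is an amplitude quantity, so gain = 20·log₁₀(V_out/V_in).
20·log₁₀(4.2) = 12.5 dB.

12.5 dB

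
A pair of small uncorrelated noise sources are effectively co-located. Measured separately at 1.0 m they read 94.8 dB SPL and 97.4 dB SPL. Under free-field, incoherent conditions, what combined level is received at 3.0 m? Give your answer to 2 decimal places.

89.76 dB SPL

Combined at 1.0 m: 10·log₁₀(10^(94.8/10)+10^(97.4/10)) = 99.302 dB SPL.
Then apply −20·log₁₀(3.0/1.0) = -9.542 dB → 89.76 dB SPL.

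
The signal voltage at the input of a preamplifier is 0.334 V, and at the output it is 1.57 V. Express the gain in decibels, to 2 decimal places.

Voltage ratio → dB uses the 20·log₁₀ form:
20·log₁₀(1.57/0.334) = 20·log₁₀(4.701) = 13.44 dB.

13.44 dB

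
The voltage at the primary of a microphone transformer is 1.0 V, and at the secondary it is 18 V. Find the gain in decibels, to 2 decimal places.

25.11 dB

Voltage ratio → dB uses the 20·log₁₀ form:
20·log₁₀(18/1.0) = 20·log₁₀(18.00) = 25.11 dB.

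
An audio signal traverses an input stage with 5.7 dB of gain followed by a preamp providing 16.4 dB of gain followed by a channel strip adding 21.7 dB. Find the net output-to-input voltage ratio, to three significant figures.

Net gain = 5.7 + 16.4 + 21.7 = 43.8 dB.
Voltage ratio = 10^(43.8/20) = 155.

155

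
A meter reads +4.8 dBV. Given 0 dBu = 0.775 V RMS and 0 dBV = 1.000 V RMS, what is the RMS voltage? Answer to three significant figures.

V = 1.000 V × 10^(+4.8/20).
= 1.000 × 1.738 = 1.74 V.

1.74 V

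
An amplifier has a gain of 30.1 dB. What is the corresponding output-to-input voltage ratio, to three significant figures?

32.0

Voltage ratio = 10^(dB/20).
10^(30.1/20) = 10^(1.505) = 32.0.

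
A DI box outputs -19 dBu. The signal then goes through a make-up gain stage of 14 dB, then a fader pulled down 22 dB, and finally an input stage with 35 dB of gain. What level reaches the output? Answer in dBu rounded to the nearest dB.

+8 dBu

In dB, series stages simply add:
-19 + 14 − 22 + 35 = +8 dBu.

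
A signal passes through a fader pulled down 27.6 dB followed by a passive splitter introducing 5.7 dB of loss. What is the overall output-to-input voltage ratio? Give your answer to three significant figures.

Net gain = (−27.6) + (−5.7) = -33.3 dB.
Voltage ratio = 10^(-33.3/20) = 0.0216.

0.0216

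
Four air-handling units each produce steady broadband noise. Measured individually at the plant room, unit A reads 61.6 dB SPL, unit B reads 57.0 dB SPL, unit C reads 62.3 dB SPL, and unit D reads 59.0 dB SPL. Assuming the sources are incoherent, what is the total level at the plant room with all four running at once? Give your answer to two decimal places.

66.47 dB SPL

Uncorrelated sources add in intensity (power), not in dB.
L_total = 10·log₁₀(10^(61.6/10) + 10^(57.0/10) + 10^(62.3/10) + 10^(59.0/10)) = 10·log₁₀(4439000) = 66.47 dB SPL.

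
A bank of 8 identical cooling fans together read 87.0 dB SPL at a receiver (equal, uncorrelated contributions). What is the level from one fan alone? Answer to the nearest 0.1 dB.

8 equal incoherent sources add 10·log₁₀(8) = 9.03 dB over one source.
L_one = 87.0 − 9.03 = 78.0 dB SPL.

78.0 dB SPL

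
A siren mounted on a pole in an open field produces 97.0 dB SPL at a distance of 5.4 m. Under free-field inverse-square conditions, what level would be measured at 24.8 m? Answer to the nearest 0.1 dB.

83.8 dB SPL

Free-field point source: level drops by 20·log₁₀ of the distance ratio.
ΔL = −20·log₁₀(24.8/5.4) = -13.24 dB, so L₂ = 97.0 + (-13.24) = 83.8 dB SPL.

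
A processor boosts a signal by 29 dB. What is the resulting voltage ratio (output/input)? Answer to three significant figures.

Voltage ratio = 10^(dB/20).
10^(29/20) = 10^(1.450) = 28.2.

28.2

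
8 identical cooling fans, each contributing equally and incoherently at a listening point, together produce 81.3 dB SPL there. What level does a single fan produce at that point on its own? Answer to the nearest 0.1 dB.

72.3 dB SPL

8 equal incoherent sources add 10·log₁₀(8) = 9.03 dB over one source.
L_one = 81.3 − 9.03 = 72.3 dB SPL.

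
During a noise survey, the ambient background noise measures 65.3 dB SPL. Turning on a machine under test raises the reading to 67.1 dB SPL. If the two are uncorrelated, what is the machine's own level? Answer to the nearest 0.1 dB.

Remove the background by subtracting linear intensities:
L_src = 10·log₁₀(10^(67.1/10) − 10^(65.3/10)) = 10·log₁₀(1740000) = 62.4 dB SPL.

62.4 dB SPL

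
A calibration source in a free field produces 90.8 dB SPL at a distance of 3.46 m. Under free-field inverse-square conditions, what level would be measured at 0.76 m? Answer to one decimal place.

Inverse-square spreading gives ΔL = −20·log₁₀(d₂/d₁).
ΔL = −20·log₁₀(0.76/3.46) = 13.17 dB, so L₂ = 90.8 + (13.17) = 104.0 dB SPL.

104.0 dB SPL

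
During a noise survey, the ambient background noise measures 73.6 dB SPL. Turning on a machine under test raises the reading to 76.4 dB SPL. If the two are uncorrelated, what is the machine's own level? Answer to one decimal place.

73.2 dB SPL

Remove the background by subtracting linear intensities:
L_src = 10·log₁₀(10^(76.4/10) − 10^(73.6/10)) = 10·log₁₀(20740000) = 73.2 dB SPL.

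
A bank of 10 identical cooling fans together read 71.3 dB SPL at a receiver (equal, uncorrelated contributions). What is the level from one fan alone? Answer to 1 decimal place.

61.3 dB SPL

10 equal incoherent sources add 10·log₁₀(10) = 10.00 dB over one source.
L_one = 71.3 − 10.00 = 61.3 dB SPL.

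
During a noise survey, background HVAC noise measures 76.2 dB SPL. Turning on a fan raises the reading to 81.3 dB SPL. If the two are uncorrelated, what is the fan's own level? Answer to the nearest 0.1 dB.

79.7 dB SPL

Remove the background by subtracting linear intensities:
L_src = 10·log₁₀(10^(81.3/10) − 10^(76.2/10)) = 10·log₁₀(93210000) = 79.7 dB SPL.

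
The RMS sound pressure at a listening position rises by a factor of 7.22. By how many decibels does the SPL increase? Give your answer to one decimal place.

17.2 dB

Sound pressure is an amplitude quantity: ΔL = 20·log₁₀(p₂/p₁).
20·log₁₀(7.22) = 17.2 dB.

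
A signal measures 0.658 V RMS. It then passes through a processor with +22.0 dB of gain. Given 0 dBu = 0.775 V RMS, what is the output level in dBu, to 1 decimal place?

Input level: 20·log₁₀(0.658/0.775) = -1.42 dBu.
Output: -1.42 + 22.0 = +20.6 dBu.

+20.6 dBu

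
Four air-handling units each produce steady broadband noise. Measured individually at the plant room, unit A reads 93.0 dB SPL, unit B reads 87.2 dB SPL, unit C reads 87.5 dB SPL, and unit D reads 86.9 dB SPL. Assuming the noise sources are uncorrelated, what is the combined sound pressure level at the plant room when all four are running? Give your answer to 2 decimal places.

Uncorrelated sources add in intensity (power), not in dB.
L_total = 10·log₁₀(10^(93.0/10) + 10^(87.2/10) + 10^(87.5/10) + 10^(86.9/10)) = 10·log₁₀(3572000000) = 95.53 dB SPL.

95.53 dB SPL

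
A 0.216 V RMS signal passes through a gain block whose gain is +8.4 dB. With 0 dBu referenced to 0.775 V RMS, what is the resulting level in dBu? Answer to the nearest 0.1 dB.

-2.7 dBu

Input level: 20·log₁₀(0.216/0.775) = -11.10 dBu.
Output: -11.10 + 8.4 = -2.7 dBu.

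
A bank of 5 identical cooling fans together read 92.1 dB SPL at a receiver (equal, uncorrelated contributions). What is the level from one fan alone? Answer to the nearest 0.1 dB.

85.1 dB SPL

5 equal incoherent sources add 10·log₁₀(5) = 6.99 dB over one source.
L_one = 92.1 − 6.99 = 85.1 dB SPL.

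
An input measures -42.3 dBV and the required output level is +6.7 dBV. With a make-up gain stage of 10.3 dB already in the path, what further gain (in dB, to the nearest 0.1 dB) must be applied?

38.7 dB

The required make-up gain is the shortfall in the dB sum.
G = +6.7 − (-42.3) − 10.3 = 38.7 dB.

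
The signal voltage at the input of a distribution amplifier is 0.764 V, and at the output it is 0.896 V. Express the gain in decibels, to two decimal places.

1.38 dB

Voltage ratio → dB uses the 20·log₁₀ form:
20·log₁₀(0.896/0.764) = 20·log₁₀(1.173) = 1.38 dB.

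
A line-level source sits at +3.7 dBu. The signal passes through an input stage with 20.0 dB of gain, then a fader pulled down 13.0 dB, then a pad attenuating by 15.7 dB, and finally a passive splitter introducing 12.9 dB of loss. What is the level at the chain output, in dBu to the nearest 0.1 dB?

Gain stages sum in dB:
+3.7 + 20.0 − 13.0 − 15.7 − 12.9 = -17.9 dBu.

-17.9 dBu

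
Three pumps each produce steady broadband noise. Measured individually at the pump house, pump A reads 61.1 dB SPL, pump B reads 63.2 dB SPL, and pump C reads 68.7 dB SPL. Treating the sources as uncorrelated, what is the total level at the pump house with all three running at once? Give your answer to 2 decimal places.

Uncorrelated sources add in intensity (power), not in dB.
L_total = 10·log₁₀(10^(61.1/10) + 10^(63.2/10) + 10^(68.7/10)) = 10·log₁₀(10790000) = 70.33 dB SPL.

70.33 dB SPL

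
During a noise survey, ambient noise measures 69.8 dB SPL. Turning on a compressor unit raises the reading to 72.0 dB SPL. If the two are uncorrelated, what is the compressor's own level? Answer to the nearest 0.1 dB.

Remove the background by subtracting linear intensities:
L_src = 10·log₁₀(10^(72.0/10) − 10^(69.8/10)) = 10·log₁₀(6299000) = 68.0 dB SPL.

68.0 dB SPL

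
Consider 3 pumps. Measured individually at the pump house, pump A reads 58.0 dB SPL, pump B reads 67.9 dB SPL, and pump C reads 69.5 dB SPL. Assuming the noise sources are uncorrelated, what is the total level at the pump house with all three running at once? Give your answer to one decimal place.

Add the sources as powers (linear), then convert back to dB:
L_total = 10·log₁₀(10^(58.0/10) + 10^(67.9/10) + 10^(69.5/10)) = 10·log₁₀(15710000) = 72.0 dB SPL.

72.0 dB SPL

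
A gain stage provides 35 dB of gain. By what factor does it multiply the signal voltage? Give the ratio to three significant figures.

56.2

Voltage ratio = 10^(dB/20).
10^(35/20) = 10^(1.750) = 56.2.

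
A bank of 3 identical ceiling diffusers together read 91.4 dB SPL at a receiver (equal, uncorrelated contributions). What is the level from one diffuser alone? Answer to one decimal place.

86.6 dB SPL

3 equal incoherent sources add 10·log₁₀(3) = 4.77 dB over one source.
L_one = 91.4 − 4.77 = 86.6 dB SPL.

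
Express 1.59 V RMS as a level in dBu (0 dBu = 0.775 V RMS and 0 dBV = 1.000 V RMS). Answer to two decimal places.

+6.24 dBu

dBu = 20·log₁₀(V / 0.775 V).
20·log₁₀(1.59/0.775) = +6.24 dBu.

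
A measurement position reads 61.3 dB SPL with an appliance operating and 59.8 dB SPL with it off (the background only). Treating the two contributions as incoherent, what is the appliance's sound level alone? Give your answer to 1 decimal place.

56.0 dB SPL

Subtract intensities: L_src = 10·log₁₀(10^(L_total/10) − 10^(L_bg/10)).
L_src = 10·log₁₀(10^(61.3/10) − 10^(59.8/10)) = 10·log₁₀(394000) = 56.0 dB SPL.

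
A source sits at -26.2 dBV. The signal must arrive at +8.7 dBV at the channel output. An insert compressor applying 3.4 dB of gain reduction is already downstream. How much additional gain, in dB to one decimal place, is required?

38.3 dB

The required make-up gain is the shortfall in the dB sum.
G = +8.7 − (-26.2) + 3.4 = 38.3 dB.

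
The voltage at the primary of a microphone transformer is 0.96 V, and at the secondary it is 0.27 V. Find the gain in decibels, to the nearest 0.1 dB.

Voltage is an amplitude quantity, so gain = 20·log₁₀(V_out/V_in).
20·log₁₀(0.27/0.96) = 20·log₁₀(0.2813) = -11.0 dB.

-11.0 dB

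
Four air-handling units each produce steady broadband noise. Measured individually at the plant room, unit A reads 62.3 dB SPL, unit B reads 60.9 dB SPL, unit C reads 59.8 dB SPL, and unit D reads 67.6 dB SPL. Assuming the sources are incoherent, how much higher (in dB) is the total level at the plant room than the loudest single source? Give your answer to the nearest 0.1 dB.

2.2 dB

Add the sources as powers (linear), then convert back to dB:
L_total = 10·log₁₀(10^(62.3/10) + 10^(60.9/10) + 10^(59.8/10) + 10^(67.6/10)) = 69.84 dB SPL.
Excess over the loudest (67.6 dB): 69.84 − 67.6 = 2.2 dB.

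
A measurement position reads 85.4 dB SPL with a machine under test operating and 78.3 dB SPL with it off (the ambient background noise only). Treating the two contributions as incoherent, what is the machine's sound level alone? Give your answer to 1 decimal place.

84.5 dB SPL

Remove the background by subtracting linear intensities:
L_src = 10·log₁₀(10^(85.4/10) − 10^(78.3/10)) = 10·log₁₀(279100000) = 84.5 dB SPL.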